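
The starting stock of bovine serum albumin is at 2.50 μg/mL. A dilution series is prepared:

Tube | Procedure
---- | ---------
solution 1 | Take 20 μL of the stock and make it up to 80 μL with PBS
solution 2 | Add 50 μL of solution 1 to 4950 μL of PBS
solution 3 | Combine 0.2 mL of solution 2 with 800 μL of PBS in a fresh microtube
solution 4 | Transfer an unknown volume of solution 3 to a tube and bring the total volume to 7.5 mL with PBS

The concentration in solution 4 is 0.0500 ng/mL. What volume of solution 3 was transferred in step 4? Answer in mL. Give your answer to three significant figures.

Step 1: 20 μL brought to 80 μL → factor 80/20 = 4
Step 2: 50 μL + 4950 μL = 5000 μL total → factor 5000/50 = 100
Step 3: 0.2 mL + 800 μL = 1 mL total → factor 1/0.2 = 5
Step 4: v brought to 7.5 mL → factor = 7.5 mL/v
Product of known-step factors = 2000
Overall factor = 2.50 μg/mL / (0.0500 ng/mL) = 50000
Step-4 factor = 50000 / 2000 = 25
v = 7.5 mL / 25 = 0.300 mL

0.300 mL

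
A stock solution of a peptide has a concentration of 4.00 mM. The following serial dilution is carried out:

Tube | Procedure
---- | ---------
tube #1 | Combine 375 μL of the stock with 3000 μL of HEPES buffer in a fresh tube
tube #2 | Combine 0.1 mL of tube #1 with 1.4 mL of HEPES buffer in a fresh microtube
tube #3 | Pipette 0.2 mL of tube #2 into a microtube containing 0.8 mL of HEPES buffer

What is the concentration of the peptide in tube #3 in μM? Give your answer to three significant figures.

Step 1: 375 μL + 3000 μL = 3375 μL total → factor 3375/375 = 9
Step 2: 0.1 mL + 1.4 mL = 1.5 mL total → factor 1.5/0.1 = 15
Step 3: 0.2 mL + 0.8 mL = 1 mL total → factor 1/0.2 = 5
Overall dilution factor = 9 × 15 × 5 = 675
Final = 4.00 mM / 675 = 0.005926 mM = 5.93 μM

5.93 μM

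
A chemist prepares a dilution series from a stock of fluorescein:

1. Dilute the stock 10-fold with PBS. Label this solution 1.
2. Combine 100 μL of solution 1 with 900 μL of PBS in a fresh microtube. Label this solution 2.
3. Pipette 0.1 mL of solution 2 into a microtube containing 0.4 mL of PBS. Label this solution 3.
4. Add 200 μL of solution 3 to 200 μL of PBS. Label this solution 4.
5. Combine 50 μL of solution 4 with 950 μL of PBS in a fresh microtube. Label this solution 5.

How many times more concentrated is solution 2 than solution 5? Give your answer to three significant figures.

Step 1: 10-fold → factor 10
Step 2: 100 μL + 900 μL = 1000 μL total → factor 1000/100 = 10
Step 3: 0.1 mL + 0.4 mL = 0.5 mL total → factor 0.5/0.1 = 5
Step 4: 200 μL + 200 μL = 400 μL total → factor 400/200 = 2
Step 5: 50 μL + 950 μL = 1000 μL total → factor 1000/50 = 20
Dilution factor to solution 2 = 100; to solution 5 = 20000
[solution 2]/[solution 5] = (factor to solution 5)/(factor to solution 2) = 20000/100 = 200

200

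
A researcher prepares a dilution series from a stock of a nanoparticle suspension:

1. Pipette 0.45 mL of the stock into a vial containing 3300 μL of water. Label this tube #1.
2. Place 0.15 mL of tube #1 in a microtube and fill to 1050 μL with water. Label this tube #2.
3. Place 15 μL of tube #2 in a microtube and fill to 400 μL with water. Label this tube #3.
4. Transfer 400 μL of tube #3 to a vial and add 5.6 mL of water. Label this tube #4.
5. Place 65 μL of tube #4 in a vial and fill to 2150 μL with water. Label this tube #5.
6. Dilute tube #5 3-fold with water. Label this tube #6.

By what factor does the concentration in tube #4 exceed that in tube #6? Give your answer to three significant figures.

Step 1: 0.45 mL + 3300 μL = 3.75 mL total → factor 3.75/0.45 = 8.3333
Step 2: 0.15 mL brought to 1050 μL → factor 1.05/0.15 = 7
Step 3: 15 μL brought to 400 μL → factor 400/15 = 26.667
Step 4: 400 μL + 5.6 mL = 6000 μL total → factor 6000/400 = 15
Step 5: 65 μL brought to 2150 μL → factor 2150/65 = 33.077
Step 6: 3-fold → factor 3
Dilution factor to tube #4 = 23333; to tube #6 = 2.3154 × 10^6
[tube #4]/[tube #6] = (factor to tube #6)/(factor to tube #4) = 2.3154 × 10^6/23333 = 99.2

99.2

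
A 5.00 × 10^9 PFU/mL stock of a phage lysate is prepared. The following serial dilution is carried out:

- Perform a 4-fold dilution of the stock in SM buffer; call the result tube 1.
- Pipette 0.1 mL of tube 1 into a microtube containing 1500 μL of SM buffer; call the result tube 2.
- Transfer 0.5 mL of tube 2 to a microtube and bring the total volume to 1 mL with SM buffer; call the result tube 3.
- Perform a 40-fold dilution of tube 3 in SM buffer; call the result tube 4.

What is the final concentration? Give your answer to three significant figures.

9.77 × 10^5 PFU/mL

Step 1: 4-fold → factor 4
Step 2: 0.1 mL + 1500 μL = 1.6 mL total → factor 1.6/0.1 = 16
Step 3: 0.5 mL brought to 1 mL → factor 1/0.5 = 2
Step 4: 40-fold → factor 40
Overall dilution factor = 4 × 16 × 2 × 40 = 5120
Final = 5.00 × 10^9 PFU/mL / 5120 = 9.77 × 10^5 PFU/mL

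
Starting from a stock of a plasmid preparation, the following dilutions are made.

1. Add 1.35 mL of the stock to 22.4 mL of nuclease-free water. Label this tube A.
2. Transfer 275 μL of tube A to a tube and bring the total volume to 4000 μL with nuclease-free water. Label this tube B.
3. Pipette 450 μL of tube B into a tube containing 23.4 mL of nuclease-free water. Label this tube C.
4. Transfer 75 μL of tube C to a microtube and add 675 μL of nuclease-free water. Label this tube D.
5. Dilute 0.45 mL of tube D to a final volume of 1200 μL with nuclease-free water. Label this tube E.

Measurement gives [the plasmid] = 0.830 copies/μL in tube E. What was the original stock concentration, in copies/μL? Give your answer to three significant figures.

Step 1: 1.35 mL + 22.4 mL = 23.75 mL total → factor 23.75/1.35 = 17.593
Step 2: 275 μL brought to 4000 μL → factor 4000/275 = 14.545
Step 3: 450 μL + 23.4 mL = 23850 μL total → factor 23850/450 = 53
Step 4: 75 μL + 675 μL = 750 μL total → factor 750/75 = 10
Step 5: 0.45 mL brought to 1200 μL → factor 1.2/0.45 = 2.6667
Overall dilution factor = 17.593 × 14.545 × 53 × 10 × 2.6667 = 3.6166 × 10^5
Stock = 0.830 copies/μL × 3.6166 × 10^5 = 3.00 × 10^5 copies/μL

3.00 × 10^5 copies/μL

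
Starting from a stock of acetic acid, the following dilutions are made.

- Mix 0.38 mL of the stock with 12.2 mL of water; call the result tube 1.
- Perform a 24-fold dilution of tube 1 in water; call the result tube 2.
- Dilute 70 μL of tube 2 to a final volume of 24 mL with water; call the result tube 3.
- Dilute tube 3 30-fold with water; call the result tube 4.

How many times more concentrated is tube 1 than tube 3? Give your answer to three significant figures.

Step 1: 0.38 mL + 12.2 mL = 12.58 mL total → factor 12.58/0.38 = 33.105
Step 2: 24-fold → factor 24
Step 3: 70 μL brought to 24 mL → factor 24000/70 = 342.86
Dilution factor to tube 1 = 33.105; to tube 3 = 2.7241 × 10^5
[tube 1]/[tube 3] = (factor to tube 3)/(factor to tube 1) = 2.7241 × 10^5/33.105 = 8.23 × 10^3

8.23 × 10^3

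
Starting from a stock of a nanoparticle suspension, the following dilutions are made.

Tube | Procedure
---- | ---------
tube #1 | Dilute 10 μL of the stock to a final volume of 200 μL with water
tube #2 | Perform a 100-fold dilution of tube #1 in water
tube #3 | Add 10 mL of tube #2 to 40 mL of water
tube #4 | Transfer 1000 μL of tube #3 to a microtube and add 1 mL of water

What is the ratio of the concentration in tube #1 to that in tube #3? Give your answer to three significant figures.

Step 1: 10 μL brought to 200 μL → factor 200/10 = 20
Step 2: 100-fold → factor 100
Step 3: 10 mL + 40 mL = 50 mL total → factor 50/10 = 5
Dilution factor to tube #1 = 20; to tube #3 = 10000
[tube #1]/[tube #3] = (factor to tube #3)/(factor to tube #1) = 10000/20 = 500

500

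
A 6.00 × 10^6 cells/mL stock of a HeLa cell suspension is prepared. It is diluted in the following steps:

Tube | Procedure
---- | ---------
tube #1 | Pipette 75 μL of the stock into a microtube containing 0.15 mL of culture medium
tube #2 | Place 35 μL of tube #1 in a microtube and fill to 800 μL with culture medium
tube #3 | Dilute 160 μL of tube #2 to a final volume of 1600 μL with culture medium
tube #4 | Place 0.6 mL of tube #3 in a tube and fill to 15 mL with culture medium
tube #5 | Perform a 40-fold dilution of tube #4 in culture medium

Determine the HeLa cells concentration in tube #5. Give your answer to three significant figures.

8.75 cells/mL

Step 1: 75 μL + 0.15 mL = 225 μL total → factor 225/75 = 3
Step 2: 35 μL brought to 800 μL → factor 800/35 = 22.857
Step 3: 160 μL brought to 1600 μL → factor 1600/160 = 10
Step 4: 0.6 mL brought to 15 mL → factor 15/0.6 = 25
Step 5: 40-fold → factor 40
Overall dilution factor = 3 × 22.857 × 10 × 25 × 40 = 6.8571 × 10^5
Final = 6.00 × 10^6 cells/mL / 6.8571 × 10^5 = 8.75 cells/mL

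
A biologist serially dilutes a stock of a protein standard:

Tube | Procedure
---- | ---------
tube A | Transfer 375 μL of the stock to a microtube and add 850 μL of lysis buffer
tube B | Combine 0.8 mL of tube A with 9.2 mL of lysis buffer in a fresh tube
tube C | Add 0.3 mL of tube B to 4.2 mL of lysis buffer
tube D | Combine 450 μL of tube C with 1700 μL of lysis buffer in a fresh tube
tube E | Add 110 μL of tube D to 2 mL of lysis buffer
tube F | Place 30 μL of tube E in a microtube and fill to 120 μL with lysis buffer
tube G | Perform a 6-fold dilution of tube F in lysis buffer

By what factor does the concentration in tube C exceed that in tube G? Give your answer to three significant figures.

Step 1: 375 μL + 850 μL = 1225 μL total → factor 1225/375 = 3.2667
Step 2: 0.8 mL + 9.2 mL = 10 mL total → factor 10/0.8 = 12.5
Step 3: 0.3 mL + 4.2 mL = 4.5 mL total → factor 4.5/0.3 = 15
Step 4: 450 μL + 1700 μL = 2150 μL total → factor 2150/450 = 4.7778
Step 5: 110 μL + 2 mL = 2110 μL total → factor 2110/110 = 19.182
Step 6: 30 μL brought to 120 μL → factor 120/30 = 4
Step 7: 6-fold → factor 6
Dilution factor to tube C = 612.5; to tube G = 1.3472 × 10^6
[tube C]/[tube G] = (factor to tube G)/(factor to tube C) = 1.3472 × 10^6/612.5 = 2.20 × 10^3

2.20 × 10^3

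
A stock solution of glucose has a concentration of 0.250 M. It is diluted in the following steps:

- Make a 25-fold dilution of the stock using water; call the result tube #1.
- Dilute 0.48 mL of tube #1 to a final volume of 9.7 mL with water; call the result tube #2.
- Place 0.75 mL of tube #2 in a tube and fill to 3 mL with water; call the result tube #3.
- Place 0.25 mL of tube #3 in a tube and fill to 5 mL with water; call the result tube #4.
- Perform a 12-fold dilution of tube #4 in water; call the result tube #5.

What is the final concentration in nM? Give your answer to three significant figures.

Step 1: 25-fold → factor 25
Step 2: 0.48 mL brought to 9.7 mL → factor 9.7/0.48 = 20.208
Step 3: 0.75 mL brought to 3 mL → factor 3/0.75 = 4
Step 4: 0.25 mL brought to 5 mL → factor 5/0.25 = 20
Step 5: 12-fold → factor 12
Overall dilution factor = 25 × 20.208 × 4 × 20 × 12 = 4.85 × 10^5
Final = 0.250 M / 4.85 × 10^5 = 5.155 × 10^-7 M = 515 nM

515 nM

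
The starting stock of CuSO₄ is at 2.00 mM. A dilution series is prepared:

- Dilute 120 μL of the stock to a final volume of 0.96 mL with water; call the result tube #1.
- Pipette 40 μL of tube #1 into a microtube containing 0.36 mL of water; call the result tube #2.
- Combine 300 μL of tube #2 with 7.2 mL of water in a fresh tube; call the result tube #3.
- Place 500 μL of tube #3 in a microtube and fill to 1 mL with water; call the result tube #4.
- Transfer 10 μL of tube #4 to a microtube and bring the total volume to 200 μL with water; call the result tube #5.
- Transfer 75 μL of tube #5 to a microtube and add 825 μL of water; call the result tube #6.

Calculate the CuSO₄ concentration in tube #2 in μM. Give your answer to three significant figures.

Step 1: 120 μL brought to 0.96 mL → factor 960/120 = 8
Step 2: 40 μL + 0.36 mL = 400 μL total → factor 400/40 = 10
Dilution factor through tube #2 = 8 × 10 = 80
[tube #2] = 2.00 mM / 80 = 0.02500 mM = 25.0 μM

25.0 μM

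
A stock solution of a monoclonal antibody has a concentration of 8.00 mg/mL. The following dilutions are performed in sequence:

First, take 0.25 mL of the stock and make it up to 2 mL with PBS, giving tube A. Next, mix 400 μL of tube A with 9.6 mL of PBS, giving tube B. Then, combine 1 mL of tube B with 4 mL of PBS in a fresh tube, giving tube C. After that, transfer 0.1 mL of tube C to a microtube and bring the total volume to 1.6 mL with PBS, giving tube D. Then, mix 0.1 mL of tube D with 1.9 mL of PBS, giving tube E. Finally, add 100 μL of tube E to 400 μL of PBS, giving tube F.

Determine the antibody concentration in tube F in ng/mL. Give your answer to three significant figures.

5.00 ng/mL

Step 1: 0.25 mL brought to 2 mL → factor 2/0.25 = 8
Step 2: 400 μL + 9.6 mL = 10000 μL total → factor 10000/400 = 25
Step 3: 1 mL + 4 mL = 5 mL total → factor 5/1 = 5
Step 4: 0.1 mL brought to 1.6 mL → factor 1.6/0.1 = 16
Step 5: 0.1 mL + 1.9 mL = 2 mL total → factor 2/0.1 = 20
Step 6: 100 μL + 400 μL = 500 μL total → factor 500/100 = 5
Overall dilution factor = 8 × 25 × 5 × 16 × 20 × 5 = 1.6 × 10^6
Final = 8.00 mg/mL / 1.6 × 10^6 = 5.000 × 10^-6 mg/mL = 5.00 ng/mL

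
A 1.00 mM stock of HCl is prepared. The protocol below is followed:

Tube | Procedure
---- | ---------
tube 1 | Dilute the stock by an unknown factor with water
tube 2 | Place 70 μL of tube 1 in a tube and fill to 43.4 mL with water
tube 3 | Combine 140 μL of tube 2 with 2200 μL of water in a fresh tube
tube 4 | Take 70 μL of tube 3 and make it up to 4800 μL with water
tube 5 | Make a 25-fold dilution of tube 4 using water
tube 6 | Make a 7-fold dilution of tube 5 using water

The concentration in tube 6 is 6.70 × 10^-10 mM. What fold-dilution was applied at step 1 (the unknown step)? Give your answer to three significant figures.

Step 1: unknown factor x
Step 2: 70 μL brought to 43.4 mL → factor 43400/70 = 620
Step 3: 140 μL + 2200 μL = 2340 μL total → factor 2340/140 = 16.714
Step 4: 70 μL brought to 4800 μL → factor 4800/70 = 68.571
Step 5: 25-fold → factor 25
Step 6: 7-fold → factor 7
Product of known-step factors = 1.2435 × 10^8
Overall factor = 1.00 mM / (6.70 × 10^-10 mM) = 1.4925 × 10^9
x = 1.4925 × 10^9 / 1.2435 × 10^8 = 12.0

12.0-fold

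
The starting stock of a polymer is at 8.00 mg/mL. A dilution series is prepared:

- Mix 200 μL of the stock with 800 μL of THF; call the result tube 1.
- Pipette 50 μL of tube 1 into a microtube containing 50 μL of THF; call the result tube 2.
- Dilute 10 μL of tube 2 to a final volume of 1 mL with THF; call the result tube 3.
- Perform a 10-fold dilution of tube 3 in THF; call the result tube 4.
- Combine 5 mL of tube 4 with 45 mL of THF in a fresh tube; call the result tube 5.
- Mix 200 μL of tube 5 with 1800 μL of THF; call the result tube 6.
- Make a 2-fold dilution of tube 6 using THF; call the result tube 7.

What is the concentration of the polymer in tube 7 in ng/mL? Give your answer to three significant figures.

4.00 ng/mL

Step 1: 200 μL + 800 μL = 1000 μL total → factor 1000/200 = 5
Step 2: 50 μL + 50 μL = 100 μL total → factor 100/50 = 2
Step 3: 10 μL brought to 1 mL → factor 1000/10 = 100
Step 4: 10-fold → factor 10
Step 5: 5 mL + 45 mL = 50 mL total → factor 50/5 = 10
Step 6: 200 μL + 1800 μL = 2000 μL total → factor 2000/200 = 10
Step 7: 2-fold → factor 2
Overall dilution factor = 5 × 2 × 100 × 10 × 10 × 10 × 2 = 2 × 10^6
Final = 8.00 mg/mL / 2 × 10^6 = 4.000 × 10^-6 mg/mL = 4.00 ng/mL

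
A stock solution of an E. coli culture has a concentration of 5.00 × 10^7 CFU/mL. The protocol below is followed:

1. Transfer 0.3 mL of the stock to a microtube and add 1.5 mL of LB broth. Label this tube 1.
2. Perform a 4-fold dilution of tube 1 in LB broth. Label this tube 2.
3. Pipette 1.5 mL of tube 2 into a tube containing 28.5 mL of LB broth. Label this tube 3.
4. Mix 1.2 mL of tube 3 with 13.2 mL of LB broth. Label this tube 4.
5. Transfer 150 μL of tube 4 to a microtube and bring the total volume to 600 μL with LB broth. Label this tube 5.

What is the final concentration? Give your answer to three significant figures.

2.17 × 10^3 CFU/mL

Step 1: 0.3 mL + 1.5 mL = 1.8 mL total → factor 1.8/0.3 = 6
Step 2: 4-fold → factor 4
Step 3: 1.5 mL + 28.5 mL = 30 mL total → factor 30/1.5 = 20
Step 4: 1.2 mL + 13.2 mL = 14.4 mL total → factor 14.4/1.2 = 12
Step 5: 150 μL brought to 600 μL → factor 600/150 = 4
Overall dilution factor = 6 × 4 × 20 × 12 × 4 = 23040
Final = 5.00 × 10^7 CFU/mL / 23040 = 2.17 × 10^3 CFU/mL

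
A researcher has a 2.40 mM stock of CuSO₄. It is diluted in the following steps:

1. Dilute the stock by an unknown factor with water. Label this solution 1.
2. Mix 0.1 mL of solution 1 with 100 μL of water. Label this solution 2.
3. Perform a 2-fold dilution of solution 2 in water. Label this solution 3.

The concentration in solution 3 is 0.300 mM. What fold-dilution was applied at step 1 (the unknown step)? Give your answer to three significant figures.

Step 1: unknown factor x
Step 2: 0.1 mL + 100 μL = 0.2 mL total → factor 0.2/0.1 = 2
Step 3: 2-fold → factor 2
Product of known-step factors = 4
Overall factor = 2.40 mM / (0.300 mM) = 8
x = 8 / 4 = 2.00

2.00-fold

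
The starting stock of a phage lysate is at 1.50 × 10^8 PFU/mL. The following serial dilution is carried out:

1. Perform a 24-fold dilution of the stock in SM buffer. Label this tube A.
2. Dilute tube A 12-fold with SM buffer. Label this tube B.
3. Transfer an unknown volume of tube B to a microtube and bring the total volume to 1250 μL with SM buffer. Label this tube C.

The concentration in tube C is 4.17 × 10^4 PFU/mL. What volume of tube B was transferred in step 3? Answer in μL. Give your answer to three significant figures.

Step 1: 24-fold → factor 24
Step 2: 12-fold → factor 12
Step 3: v brought to 1250 μL → factor = 1250 μL/v
Product of known-step factors = 288
Overall factor = 1.50 × 10^8 PFU/mL / (4.17 × 10^4 PFU/mL) = 3597.1
Step-3 factor = 3597.1 / 288 = 12.49
v = 1250 μL / 12.49 = 100 μL

100 μL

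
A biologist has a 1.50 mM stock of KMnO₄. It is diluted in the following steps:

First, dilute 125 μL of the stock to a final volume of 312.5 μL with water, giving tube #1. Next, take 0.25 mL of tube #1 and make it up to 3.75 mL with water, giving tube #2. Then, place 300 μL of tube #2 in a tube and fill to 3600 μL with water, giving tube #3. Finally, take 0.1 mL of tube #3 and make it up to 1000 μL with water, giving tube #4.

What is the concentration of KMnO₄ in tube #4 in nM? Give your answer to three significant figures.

333 nM

Step 1: 125 μL brought to 312.5 μL → factor 312.5/125 = 2.5
Step 2: 0.25 mL brought to 3.75 mL → factor 3.75/0.25 = 15
Step 3: 300 μL brought to 3600 μL → factor 3600/300 = 12
Step 4: 0.1 mL brought to 1000 μL → factor 1/0.1 = 10
Overall dilution factor = 2.5 × 15 × 12 × 10 = 4500
Final = 1.50 mM / 4500 = 0.0003333 mM = 333 nM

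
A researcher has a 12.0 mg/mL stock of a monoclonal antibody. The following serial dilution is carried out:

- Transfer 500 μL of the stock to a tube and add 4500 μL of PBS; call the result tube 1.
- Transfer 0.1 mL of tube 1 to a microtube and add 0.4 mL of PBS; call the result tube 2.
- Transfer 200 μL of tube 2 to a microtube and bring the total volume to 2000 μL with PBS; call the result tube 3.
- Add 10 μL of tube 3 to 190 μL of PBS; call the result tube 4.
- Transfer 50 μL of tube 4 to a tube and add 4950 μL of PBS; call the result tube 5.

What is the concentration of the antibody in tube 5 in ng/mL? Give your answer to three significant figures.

12.0 ng/mL

Step 1: 500 μL + 4500 μL = 5000 μL total → factor 5000/500 = 10
Step 2: 0.1 mL + 0.4 mL = 0.5 mL total → factor 0.5/0.1 = 5
Step 3: 200 μL brought to 2000 μL → factor 2000/200 = 10
Step 4: 10 μL + 190 μL = 200 μL total → factor 200/10 = 20
Step 5: 50 μL + 4950 μL = 5000 μL total → factor 5000/50 = 100
Overall dilution factor = 10 × 5 × 10 × 20 × 100 = 1 × 10^6
Final = 12.0 mg/mL / 1 × 10^6 = 1.200 × 10^-5 mg/mL = 12.0 ng/mL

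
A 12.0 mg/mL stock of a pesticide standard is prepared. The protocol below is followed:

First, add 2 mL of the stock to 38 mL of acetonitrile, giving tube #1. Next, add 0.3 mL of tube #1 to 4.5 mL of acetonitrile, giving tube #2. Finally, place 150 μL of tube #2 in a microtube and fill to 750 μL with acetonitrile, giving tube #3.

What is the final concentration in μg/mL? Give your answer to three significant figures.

Step 1: 2 mL + 38 mL = 40 mL total → factor 40/2 = 20
Step 2: 0.3 mL + 4.5 mL = 4.8 mL total → factor 4.8/0.3 = 16
Step 3: 150 μL brought to 750 μL → factor 750/150 = 5
Overall dilution factor = 20 × 16 × 5 = 1600
Final = 12.0 mg/mL / 1600 = 0.007500 mg/mL = 7.50 μg/mL

7.50 μg/mL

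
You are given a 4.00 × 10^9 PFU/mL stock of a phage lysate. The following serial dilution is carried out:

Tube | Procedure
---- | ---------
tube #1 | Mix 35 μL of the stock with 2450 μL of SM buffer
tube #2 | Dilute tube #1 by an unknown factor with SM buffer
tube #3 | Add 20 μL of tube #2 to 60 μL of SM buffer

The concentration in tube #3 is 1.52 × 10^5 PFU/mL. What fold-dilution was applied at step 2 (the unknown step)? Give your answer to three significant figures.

Step 1: 35 μL + 2450 μL = 2485 μL total → factor 2485/35 = 71
Step 2: unknown factor x
Step 3: 20 μL + 60 μL = 80 μL total → factor 80/20 = 4
Product of known-step factors = 284
Overall factor = 4.00 × 10^9 PFU/mL / (1.52 × 10^5 PFU/mL) = 26316
x = 26316 / 284 = 92.7

92.7-fold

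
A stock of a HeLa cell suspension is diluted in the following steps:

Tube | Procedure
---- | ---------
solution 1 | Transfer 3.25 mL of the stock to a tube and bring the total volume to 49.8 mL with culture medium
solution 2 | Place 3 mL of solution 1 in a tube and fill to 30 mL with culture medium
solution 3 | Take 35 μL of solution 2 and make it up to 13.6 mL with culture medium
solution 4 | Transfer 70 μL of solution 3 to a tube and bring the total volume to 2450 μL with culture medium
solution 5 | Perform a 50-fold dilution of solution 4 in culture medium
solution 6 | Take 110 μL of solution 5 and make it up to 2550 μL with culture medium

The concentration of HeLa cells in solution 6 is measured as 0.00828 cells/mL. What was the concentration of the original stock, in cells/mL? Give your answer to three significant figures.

Step 1: 3.25 mL brought to 49.8 mL → factor 49.8/3.25 = 15.323
Step 2: 3 mL brought to 30 mL → factor 30/3 = 10
Step 3: 35 μL brought to 13.6 mL → factor 13600/35 = 388.57
Step 4: 70 μL brought to 2450 μL → factor 2450/70 = 35
Step 5: 50-fold → factor 50
Step 6: 110 μL brought to 2550 μL → factor 2550/110 = 23.182
Overall dilution factor = 15.323 × 10 × 388.57 × 35 × 50 × 23.182 = 2.4155 × 10^9
Stock = 0.00828 cells/mL × 2.4155 × 10^9 = 2.00 × 10^7 cells/mL

2.00 × 10^7 cells/mL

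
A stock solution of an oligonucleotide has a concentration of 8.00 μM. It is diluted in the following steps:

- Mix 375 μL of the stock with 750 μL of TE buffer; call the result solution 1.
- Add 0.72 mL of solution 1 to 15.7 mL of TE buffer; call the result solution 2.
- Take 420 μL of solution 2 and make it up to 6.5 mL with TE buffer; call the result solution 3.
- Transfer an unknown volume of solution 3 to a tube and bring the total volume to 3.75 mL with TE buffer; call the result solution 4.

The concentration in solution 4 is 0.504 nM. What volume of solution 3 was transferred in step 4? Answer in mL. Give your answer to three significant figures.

0.250 mL

Step 1: 375 μL + 750 μL = 1125 μL total → factor 1125/375 = 3
Step 2: 0.72 mL + 15.7 mL = 16.42 mL total → factor 16.42/0.72 = 22.806
Step 3: 420 μL brought to 6.5 mL → factor 6500/420 = 15.476
Step 4: v brought to 3.75 mL → factor = 3.75 mL/v
Product of known-step factors = 1058.8
Overall factor = 8.00 μM / (0.504 nM) = 15873
Step-4 factor = 15873 / 1058.8 = 14.991
v = 3.75 mL / 14.991 = 0.250 mL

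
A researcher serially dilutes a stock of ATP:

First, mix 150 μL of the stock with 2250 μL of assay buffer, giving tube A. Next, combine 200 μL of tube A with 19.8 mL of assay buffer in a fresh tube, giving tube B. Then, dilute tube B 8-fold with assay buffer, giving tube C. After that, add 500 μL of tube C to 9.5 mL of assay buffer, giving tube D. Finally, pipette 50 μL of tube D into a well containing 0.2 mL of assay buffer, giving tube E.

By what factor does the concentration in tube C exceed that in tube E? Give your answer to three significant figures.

100

Step 1: 150 μL + 2250 μL = 2400 μL total → factor 2400/150 = 16
Step 2: 200 μL + 19.8 mL = 20000 μL total → factor 20000/200 = 100
Step 3: 8-fold → factor 8
Step 4: 500 μL + 9.5 mL = 10000 μL total → factor 10000/500 = 20
Step 5: 50 μL + 0.2 mL = 250 μL total → factor 250/50 = 5
Dilution factor to tube C = 12800; to tube E = 1.28 × 10^6
[tube C]/[tube E] = (factor to tube E)/(factor to tube C) = 1.28 × 10^6/12800 = 100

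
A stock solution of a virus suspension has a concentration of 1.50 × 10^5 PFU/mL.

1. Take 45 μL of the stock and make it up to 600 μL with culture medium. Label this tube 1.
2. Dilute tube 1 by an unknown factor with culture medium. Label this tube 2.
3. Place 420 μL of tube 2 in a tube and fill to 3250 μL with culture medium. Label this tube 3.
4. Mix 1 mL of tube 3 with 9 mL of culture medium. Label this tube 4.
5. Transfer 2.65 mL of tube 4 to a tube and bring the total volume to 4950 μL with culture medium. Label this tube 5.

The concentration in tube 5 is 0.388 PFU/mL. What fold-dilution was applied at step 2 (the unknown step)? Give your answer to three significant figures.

Step 1: 45 μL brought to 600 μL → factor 600/45 = 13.333
Step 2: unknown factor x
Step 3: 420 μL brought to 3250 μL → factor 3250/420 = 7.7381
Step 4: 1 mL + 9 mL = 10 mL total → factor 10/1 = 10
Step 5: 2.65 mL brought to 4950 μL → factor 4.95/2.65 = 1.8679
Product of known-step factors = 1927.2
Overall factor = 1.50 × 10^5 PFU/mL / (0.388 PFU/mL) = 3.866 × 10^5
x = 3.866 × 10^5 / 1927.2 = 201

201-fold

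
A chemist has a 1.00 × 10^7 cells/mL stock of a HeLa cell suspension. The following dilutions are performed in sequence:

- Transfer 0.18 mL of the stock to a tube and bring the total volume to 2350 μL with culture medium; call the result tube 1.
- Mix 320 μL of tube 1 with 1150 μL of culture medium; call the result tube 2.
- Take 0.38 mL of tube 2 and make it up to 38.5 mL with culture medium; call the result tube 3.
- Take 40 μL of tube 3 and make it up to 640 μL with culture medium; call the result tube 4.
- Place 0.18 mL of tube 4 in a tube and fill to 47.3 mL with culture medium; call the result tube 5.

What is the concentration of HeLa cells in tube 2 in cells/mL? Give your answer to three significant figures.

Step 1: 0.18 mL brought to 2350 μL → factor 2.35/0.18 = 13.056
Step 2: 320 μL + 1150 μL = 1470 μL total → factor 1470/320 = 4.5938
Dilution factor through tube 2 = 13.056 × 4.5938 = 59.974
[tube 2] = 1.00 × 10^7 cells/mL / 59.974 = 1.67 × 10^5 cells/mL

1.67 × 10^5 cells/mL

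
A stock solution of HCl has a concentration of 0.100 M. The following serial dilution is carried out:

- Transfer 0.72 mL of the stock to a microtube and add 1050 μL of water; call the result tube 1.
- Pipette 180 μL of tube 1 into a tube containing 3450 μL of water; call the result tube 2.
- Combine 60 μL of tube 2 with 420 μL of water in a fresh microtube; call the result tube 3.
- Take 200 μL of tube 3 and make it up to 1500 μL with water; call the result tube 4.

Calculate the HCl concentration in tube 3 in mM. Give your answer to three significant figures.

Step 1: 0.72 mL + 1050 μL = 1.77 mL total → factor 1.77/0.72 = 2.4583
Step 2: 180 μL + 3450 μL = 3630 μL total → factor 3630/180 = 20.167
Step 3: 60 μL + 420 μL = 480 μL total → factor 480/60 = 8
Dilution factor through tube 3 = 2.4583 × 20.167 × 8 = 396.61
[tube 3] = 0.100 M / 396.61 = 0.0002521 M = 0.252 mM

0.252 mM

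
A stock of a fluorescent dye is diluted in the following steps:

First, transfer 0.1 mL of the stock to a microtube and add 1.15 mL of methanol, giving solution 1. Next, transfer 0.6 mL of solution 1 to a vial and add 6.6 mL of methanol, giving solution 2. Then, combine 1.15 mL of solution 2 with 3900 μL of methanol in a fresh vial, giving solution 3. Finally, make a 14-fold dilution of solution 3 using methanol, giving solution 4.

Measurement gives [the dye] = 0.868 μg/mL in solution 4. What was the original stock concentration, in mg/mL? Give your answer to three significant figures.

Step 1: 0.1 mL + 1.15 mL = 1.25 mL total → factor 1.25/0.1 = 12.5
Step 2: 0.6 mL + 6.6 mL = 7.2 mL total → factor 7.2/0.6 = 12
Step 3: 1.15 mL + 3900 μL = 5.05 mL total → factor 5.05/1.15 = 4.3913
Step 4: 14-fold → factor 14
Overall dilution factor = 12.5 × 12 × 4.3913 × 14 = 9221.7
Stock = 0.868 μg/mL × 9221.7 = 8004 μg/mL = 8.00 mg/mL

8.00 mg/mL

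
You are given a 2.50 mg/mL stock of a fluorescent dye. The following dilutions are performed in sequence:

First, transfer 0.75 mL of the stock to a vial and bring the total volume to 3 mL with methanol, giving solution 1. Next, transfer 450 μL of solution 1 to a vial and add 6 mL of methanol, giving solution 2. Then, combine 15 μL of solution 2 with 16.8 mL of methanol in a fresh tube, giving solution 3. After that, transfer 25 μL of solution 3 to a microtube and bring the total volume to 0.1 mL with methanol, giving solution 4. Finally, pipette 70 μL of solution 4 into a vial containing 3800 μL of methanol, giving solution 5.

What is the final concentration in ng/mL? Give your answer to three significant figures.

0.176 ng/mL

Step 1: 0.75 mL brought to 3 mL → factor 3/0.75 = 4
Step 2: 450 μL + 6 mL = 6450 μL total → factor 6450/450 = 14.333
Step 3: 15 μL + 16.8 mL = 16815 μL total → factor 16815/15 = 1121
Step 4: 25 μL brought to 0.1 mL → factor 100/25 = 4
Step 5: 70 μL + 3800 μL = 3870 μL total → factor 3870/70 = 55.286
Overall dilution factor = 4 × 14.333 × 1121 × 4 × 55.286 = 1.4213 × 10^7
Final = 2.50 mg/mL / 1.4213 × 10^7 = 1.759 × 10^-7 mg/mL = 0.176 ng/mL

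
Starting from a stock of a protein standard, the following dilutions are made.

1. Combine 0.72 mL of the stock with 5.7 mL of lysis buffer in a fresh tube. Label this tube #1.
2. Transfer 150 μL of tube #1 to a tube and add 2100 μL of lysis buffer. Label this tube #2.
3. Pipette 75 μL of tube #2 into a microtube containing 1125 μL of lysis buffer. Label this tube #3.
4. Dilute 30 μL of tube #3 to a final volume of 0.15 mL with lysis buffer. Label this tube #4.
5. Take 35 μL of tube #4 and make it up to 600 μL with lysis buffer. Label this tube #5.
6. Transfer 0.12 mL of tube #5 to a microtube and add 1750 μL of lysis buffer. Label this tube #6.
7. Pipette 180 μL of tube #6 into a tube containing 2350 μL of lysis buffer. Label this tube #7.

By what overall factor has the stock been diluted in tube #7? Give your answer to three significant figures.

4.02 × 10^7

Step 1: 0.72 mL + 5.7 mL = 6.42 mL total → factor 6.42/0.72 = 8.9167
Step 2: 150 μL + 2100 μL = 2250 μL total → factor 2250/150 = 15
Step 3: 75 μL + 1125 μL = 1200 μL total → factor 1200/75 = 16
Step 4: 30 μL brought to 0.15 mL → factor 150/30 = 5
Step 5: 35 μL brought to 600 μL → factor 600/35 = 17.143
Step 6: 0.12 mL + 1750 μL = 1.87 mL total → factor 1.87/0.12 = 15.583
Step 7: 180 μL + 2350 μL = 2530 μL total → factor 2530/180 = 14.056
Overall dilution factor = 8.9167 × 15 × 16 × 5 × 17.143 × 15.583 × 14.056 = 4.0177 × 10^7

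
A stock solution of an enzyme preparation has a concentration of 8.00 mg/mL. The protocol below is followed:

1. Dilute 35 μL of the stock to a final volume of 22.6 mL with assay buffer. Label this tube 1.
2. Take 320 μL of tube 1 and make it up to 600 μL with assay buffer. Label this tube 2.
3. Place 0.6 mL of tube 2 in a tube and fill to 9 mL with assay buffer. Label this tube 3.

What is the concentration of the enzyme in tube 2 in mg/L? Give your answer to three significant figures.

6.61 mg/L

Step 1: 35 μL brought to 22.6 mL → factor 22600/35 = 645.71
Step 2: 320 μL brought to 600 μL → factor 600/320 = 1.875
Dilution factor through tube 2 = 645.71 × 1.875 = 1210.7
[tube 2] = 8.00 mg/mL / 1210.7 = 0.006608 mg/mL = 6.61 mg/L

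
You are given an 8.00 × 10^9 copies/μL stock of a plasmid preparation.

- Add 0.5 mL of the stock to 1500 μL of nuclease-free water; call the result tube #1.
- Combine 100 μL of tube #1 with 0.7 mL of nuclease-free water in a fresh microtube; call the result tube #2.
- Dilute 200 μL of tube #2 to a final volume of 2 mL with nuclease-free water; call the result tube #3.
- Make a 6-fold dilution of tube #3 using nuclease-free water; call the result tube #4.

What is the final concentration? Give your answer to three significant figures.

Step 1: 0.5 mL + 1500 μL = 2 mL total → factor 2/0.5 = 4
Step 2: 100 μL + 0.7 mL = 800 μL total → factor 800/100 = 8
Step 3: 200 μL brought to 2 mL → factor 2000/200 = 10
Step 4: 6-fold → factor 6
Overall dilution factor = 4 × 8 × 10 × 6 = 1920
Final = 8.00 × 10^9 copies/μL / 1920 = 4.17 × 10^6 copies/μL

4.17 × 10^6 copies/μL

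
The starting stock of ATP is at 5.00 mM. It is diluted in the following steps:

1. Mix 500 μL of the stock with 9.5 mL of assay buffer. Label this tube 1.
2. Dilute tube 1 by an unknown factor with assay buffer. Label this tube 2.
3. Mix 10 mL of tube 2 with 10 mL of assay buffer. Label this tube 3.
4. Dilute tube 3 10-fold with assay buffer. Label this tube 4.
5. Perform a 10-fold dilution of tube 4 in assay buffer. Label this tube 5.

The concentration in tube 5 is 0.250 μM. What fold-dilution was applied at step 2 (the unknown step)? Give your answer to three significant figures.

5.00-fold

Step 1: 500 μL + 9.5 mL = 10000 μL total → factor 10000/500 = 20
Step 2: unknown factor x
Step 3: 10 mL + 10 mL = 20 mL total → factor 20/10 = 2
Step 4: 10-fold → factor 10
Step 5: 10-fold → factor 10
Product of known-step factors = 4000
Overall factor = 5.00 mM / (0.250 μM) = 20000
x = 20000 / 4000 = 5.00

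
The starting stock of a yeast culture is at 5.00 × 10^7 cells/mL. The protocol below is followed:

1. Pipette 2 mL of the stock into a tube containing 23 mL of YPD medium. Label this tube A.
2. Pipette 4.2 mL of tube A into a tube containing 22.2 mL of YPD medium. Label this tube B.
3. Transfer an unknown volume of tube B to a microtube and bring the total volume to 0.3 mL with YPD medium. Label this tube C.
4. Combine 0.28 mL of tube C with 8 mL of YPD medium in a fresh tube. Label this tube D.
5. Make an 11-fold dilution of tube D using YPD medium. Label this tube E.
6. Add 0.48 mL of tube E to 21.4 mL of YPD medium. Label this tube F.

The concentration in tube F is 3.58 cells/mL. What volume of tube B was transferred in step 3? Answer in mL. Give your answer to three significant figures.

Step 1: 2 mL + 23 mL = 25 mL total → factor 25/2 = 12.5
Step 2: 4.2 mL + 22.2 mL = 26.4 mL total → factor 26.4/4.2 = 6.2857
Step 3: v brought to 0.3 mL → factor = 0.3 mL/v
Step 4: 0.28 mL + 8 mL = 8.28 mL total → factor 8.28/0.28 = 29.571
Step 5: 11-fold → factor 11
Step 6: 0.48 mL + 21.4 mL = 21.88 mL total → factor 21.88/0.48 = 45.583
Product of known-step factors = 1.165 × 10^6
Overall factor = 5.00 × 10^7 cells/mL / (3.58 cells/mL) = 1.3966 × 10^7
Step-3 factor = 1.3966 × 10^7 / 1.165 × 10^6 = 11.988
v = 0.3 mL / 11.988 = 0.0250 mL

0.0250 mL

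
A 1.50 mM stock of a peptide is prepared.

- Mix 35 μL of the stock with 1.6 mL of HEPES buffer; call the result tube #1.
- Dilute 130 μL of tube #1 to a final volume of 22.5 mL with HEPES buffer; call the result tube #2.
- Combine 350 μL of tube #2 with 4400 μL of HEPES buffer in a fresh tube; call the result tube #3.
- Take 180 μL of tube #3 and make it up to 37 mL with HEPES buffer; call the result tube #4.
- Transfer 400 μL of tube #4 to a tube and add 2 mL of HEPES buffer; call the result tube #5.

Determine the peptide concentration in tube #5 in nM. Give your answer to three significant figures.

0.0111 nM

Step 1: 35 μL + 1.6 mL = 1635 μL total → factor 1635/35 = 46.714
Step 2: 130 μL brought to 22.5 mL → factor 22500/130 = 173.08
Step 3: 350 μL + 4400 μL = 4750 μL total → factor 4750/350 = 13.571
Step 4: 180 μL brought to 37 mL → factor 37000/180 = 205.56
Step 5: 400 μL + 2 mL = 2400 μL total → factor 2400/400 = 6
Overall dilution factor = 46.714 × 173.08 × 13.571 × 205.56 × 6 = 1.3533 × 10^8
Final = 1.50 mM / 1.3533 × 10^8 = 1.108 × 10^-8 mM = 0.0111 nM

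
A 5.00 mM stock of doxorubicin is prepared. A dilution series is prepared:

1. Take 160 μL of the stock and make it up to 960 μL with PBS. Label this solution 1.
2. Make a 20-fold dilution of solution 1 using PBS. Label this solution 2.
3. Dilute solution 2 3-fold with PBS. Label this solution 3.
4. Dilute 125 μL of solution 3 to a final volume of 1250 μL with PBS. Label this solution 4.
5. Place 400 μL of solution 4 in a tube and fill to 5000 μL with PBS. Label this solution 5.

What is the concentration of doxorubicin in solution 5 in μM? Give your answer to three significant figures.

Step 1: 160 μL brought to 960 μL → factor 960/160 = 6
Step 2: 20-fold → factor 20
Step 3: 3-fold → factor 3
Step 4: 125 μL brought to 1250 μL → factor 1250/125 = 10
Step 5: 400 μL brought to 5000 μL → factor 5000/400 = 12.5
Overall dilution factor = 6 × 20 × 3 × 10 × 12.5 = 45000
Final = 5.00 mM / 45000 = 0.0001111 mM = 0.111 μM

0.111 μM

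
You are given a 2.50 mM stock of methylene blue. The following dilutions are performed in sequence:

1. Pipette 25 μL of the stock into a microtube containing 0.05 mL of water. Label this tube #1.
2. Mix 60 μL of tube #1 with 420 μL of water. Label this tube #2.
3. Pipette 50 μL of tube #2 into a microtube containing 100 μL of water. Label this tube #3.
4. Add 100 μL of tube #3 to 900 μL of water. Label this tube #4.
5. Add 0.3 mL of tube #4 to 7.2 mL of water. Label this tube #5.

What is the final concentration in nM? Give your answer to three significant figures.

Step 1: 25 μL + 0.05 mL = 75 μL total → factor 75/25 = 3
Step 2: 60 μL + 420 μL = 480 μL total → factor 480/60 = 8
Step 3: 50 μL + 100 μL = 150 μL total → factor 150/50 = 3
Step 4: 100 μL + 900 μL = 1000 μL total → factor 1000/100 = 10
Step 5: 0.3 mL + 7.2 mL = 7.5 mL total → factor 7.5/0.3 = 25
Overall dilution factor = 3 × 8 × 3 × 10 × 25 = 18000
Final = 2.50 mM / 18000 = 0.0001389 mM = 139 nM

139 nM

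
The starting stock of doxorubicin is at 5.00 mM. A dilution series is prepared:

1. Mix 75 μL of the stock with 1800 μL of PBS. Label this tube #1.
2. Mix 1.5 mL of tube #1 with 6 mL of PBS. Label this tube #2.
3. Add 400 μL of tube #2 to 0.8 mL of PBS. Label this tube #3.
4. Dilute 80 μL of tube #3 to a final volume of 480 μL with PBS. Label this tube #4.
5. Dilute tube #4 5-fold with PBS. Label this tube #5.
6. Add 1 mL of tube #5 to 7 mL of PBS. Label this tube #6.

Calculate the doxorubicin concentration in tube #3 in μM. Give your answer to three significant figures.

Step 1: 75 μL + 1800 μL = 1875 μL total → factor 1875/75 = 25
Step 2: 1.5 mL + 6 mL = 7.5 mL total → factor 7.5/1.5 = 5
Step 3: 400 μL + 0.8 mL = 1200 μL total → factor 1200/400 = 3
Dilution factor through tube #3 = 25 × 5 × 3 = 375
[tube #3] = 5.00 mM / 375 = 0.01333 mM = 13.3 μM

13.3 μM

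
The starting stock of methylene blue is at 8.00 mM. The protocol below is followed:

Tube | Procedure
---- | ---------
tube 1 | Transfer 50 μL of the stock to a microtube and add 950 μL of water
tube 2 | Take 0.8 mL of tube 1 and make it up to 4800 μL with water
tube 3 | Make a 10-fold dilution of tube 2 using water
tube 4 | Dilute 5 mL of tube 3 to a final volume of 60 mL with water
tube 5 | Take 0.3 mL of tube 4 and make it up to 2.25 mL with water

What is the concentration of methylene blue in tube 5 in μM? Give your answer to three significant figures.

Step 1: 50 μL + 950 μL = 1000 μL total → factor 1000/50 = 20
Step 2: 0.8 mL brought to 4800 μL → factor 4.8/0.8 = 6
Step 3: 10-fold → factor 10
Step 4: 5 mL brought to 60 mL → factor 60/5 = 12
Step 5: 0.3 mL brought to 2.25 mL → factor 2.25/0.3 = 7.5
Dilution factor through tube 5 = 20 × 6 × 10 × 12 × 7.5 = 1.08 × 10^5
[tube 5] = 8.00 mM / 1.08 × 10^5 = 7.407 × 10^-5 mM = 0.0741 μM

0.0741 μM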